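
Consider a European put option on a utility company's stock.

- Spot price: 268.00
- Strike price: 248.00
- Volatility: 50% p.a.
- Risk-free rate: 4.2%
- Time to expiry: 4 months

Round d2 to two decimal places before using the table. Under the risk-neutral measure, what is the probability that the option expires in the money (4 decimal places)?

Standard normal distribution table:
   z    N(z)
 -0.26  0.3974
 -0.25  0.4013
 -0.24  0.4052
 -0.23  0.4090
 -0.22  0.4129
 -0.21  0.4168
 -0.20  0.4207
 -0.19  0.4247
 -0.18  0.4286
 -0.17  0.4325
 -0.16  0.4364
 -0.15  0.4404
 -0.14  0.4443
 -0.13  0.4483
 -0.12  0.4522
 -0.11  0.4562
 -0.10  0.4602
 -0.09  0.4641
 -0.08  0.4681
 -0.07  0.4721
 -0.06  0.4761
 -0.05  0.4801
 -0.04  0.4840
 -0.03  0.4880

σ√T = 0.5·√0.3333 = 0.2887
d₁ = [ln(268/248) + (0.042 + 0.5²/2)·0.3333] / 0.2887 = [0.0776 + 0.0557] / 0.2887 = 0.4615 which rounds to 0.46
d₂ = d₁ − σ√T = 0.4615 − 0.2887 = 0.1728 which rounds to 0.17
Risk-neutral Pr[S_T < K] = N(−d₂) = N(-0.17) = 0.4325

0.4325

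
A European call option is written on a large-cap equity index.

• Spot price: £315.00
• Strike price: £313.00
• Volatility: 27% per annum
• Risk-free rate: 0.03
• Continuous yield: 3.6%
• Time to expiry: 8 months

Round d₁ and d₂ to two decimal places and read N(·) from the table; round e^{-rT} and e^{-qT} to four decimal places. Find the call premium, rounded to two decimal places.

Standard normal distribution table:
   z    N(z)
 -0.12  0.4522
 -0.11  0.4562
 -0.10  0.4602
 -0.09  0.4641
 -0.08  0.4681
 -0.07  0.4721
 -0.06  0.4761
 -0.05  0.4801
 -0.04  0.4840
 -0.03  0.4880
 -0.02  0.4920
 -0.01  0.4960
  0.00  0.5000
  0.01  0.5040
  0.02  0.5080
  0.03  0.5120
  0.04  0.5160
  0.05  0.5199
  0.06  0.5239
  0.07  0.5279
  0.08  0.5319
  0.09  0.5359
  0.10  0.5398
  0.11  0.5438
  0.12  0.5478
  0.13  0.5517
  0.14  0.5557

£27.28

T = 0.6667;  σ√T = 0.2205
d₁ = [ln(315/313) + (0.03 − 0.036 + 0.27²/2)·0.6667] / 0.2205 = [0.0064 + 0.0203] / 0.2205 = 0.1210 ≈ 0.12
d₂ = d₁ − σ√T = 0.1210 − 0.2205 = -0.0995 ≈ -0.10
e^(−qT) = e^(−0.036·0.6667) = 0.9763;  e^(−rT) = e^(−0.03·0.6667) = 0.9802
N(d₁) = N(0.12) = 0.5478;  N(d₂) = N(-0.10) = 0.4602
C = 315·0.9763·0.5478 − 313·0.9802·0.4602 = 168.4674 − 141.1906 = 27.2768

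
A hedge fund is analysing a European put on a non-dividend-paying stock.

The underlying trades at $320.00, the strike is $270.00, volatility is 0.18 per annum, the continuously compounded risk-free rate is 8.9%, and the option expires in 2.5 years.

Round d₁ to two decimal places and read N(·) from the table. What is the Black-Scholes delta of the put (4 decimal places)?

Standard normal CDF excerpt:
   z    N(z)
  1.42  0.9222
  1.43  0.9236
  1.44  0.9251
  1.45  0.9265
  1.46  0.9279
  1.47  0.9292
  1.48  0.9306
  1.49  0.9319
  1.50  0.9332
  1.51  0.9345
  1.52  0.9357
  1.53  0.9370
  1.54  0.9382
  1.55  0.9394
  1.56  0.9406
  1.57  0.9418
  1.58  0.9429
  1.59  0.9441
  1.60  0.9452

σ√T = 0.18·√2.5 = 0.2846
d₁ = [ln(320/270) + (0.089 + 0.18²/2)·2.5] / 0.2846 = [0.1699 + 0.2630] / 0.2846 = 1.5211 ⇒ 1.52
N(d₁) = N(1.52) = 0.9357
Δ_put = N(d₁) − 1 = 0.9357 − 1 = -0.0643

-0.0643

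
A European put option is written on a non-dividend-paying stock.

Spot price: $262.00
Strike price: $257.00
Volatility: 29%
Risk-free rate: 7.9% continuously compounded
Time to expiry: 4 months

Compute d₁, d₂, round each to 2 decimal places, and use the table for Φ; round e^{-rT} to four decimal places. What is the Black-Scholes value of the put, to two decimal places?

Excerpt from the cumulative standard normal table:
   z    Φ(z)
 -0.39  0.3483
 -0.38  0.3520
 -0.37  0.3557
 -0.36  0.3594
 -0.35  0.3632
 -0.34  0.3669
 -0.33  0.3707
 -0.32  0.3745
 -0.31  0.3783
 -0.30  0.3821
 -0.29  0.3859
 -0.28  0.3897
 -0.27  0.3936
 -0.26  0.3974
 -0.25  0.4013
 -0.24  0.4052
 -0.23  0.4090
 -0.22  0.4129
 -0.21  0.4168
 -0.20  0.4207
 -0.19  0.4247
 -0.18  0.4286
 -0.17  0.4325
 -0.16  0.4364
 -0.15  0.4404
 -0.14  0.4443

σ√T = 0.29·√0.3333 = 0.1674
ln(S/K) + (r + σ²/2)T = ln(262/257) + (0.079 + 0.29²/2)·0.3333 = 0.0193 + 0.0403 = 0.0596
d₁ = 0.0596 / 0.1674 = 0.3561 ⇒ 0.36
d₂ = d₁ − σ√T = 0.3561 − 0.1674 = 0.1886 ⇒ 0.19
exp(−rT) = exp(−0.079·0.3333) = 0.9740
P = 257·0.9740·N(-0.19) − 262·N(-0.36) = 257·0.9740·0.4247 − 262·0.3594 = 106.3101 − 94.1628 = 12.1473

$12.15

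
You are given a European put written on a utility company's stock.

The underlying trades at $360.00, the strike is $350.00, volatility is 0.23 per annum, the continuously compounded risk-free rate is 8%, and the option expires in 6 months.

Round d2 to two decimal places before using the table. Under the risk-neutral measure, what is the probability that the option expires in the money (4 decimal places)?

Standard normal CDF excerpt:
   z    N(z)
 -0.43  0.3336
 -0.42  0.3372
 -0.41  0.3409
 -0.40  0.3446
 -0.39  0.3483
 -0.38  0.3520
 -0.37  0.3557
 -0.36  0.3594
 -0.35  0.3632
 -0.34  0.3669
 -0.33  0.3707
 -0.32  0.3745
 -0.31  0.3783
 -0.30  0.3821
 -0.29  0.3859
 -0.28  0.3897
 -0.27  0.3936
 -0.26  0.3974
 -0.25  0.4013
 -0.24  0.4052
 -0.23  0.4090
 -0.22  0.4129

0.3669

T = 0.5;  σ√T = 0.1626
d₁ = [ln(360/350) + (0.08 + 0.23²/2)·0.5] / 0.1626 = [0.0282 + 0.0532] / 0.1626 = 0.5005 → 0.50
d₂ = d₁ − σ√T = 0.5005 − 0.1626 = 0.3378 → 0.34
Risk-neutral Pr[S_T < K] = N(−d₂) = N(-0.34) = 0.3669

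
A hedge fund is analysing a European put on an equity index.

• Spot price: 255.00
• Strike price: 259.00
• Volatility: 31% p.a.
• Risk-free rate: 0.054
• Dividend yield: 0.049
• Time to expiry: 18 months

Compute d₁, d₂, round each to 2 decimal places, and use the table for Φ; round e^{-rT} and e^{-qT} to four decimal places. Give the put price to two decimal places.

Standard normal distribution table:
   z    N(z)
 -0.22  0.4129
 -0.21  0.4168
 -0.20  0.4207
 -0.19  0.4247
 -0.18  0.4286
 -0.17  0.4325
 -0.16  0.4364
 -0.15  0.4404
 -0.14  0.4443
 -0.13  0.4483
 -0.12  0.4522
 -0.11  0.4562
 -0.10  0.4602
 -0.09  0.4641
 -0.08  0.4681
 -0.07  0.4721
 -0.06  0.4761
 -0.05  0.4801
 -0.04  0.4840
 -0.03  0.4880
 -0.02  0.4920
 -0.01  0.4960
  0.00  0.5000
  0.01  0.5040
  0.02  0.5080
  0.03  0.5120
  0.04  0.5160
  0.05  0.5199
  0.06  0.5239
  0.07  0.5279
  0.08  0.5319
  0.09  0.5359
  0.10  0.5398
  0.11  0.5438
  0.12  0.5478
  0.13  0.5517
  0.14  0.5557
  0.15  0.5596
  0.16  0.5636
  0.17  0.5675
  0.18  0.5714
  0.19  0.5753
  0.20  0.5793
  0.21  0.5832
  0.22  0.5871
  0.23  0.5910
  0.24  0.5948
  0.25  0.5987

36.83

σ√T = 0.31 × 1.2247 = 0.3797
d₁ = [ln(255/259) + (0.054 − 0.049 + ½·0.31²)·1.5] / (σ√T) = (-0.0156 + 0.0796) / 0.3797 = 0.1686 ⇒ 0.17
d₂ = 0.1686 − 0.3797 = -0.2111 ⇒ -0.21
e^(−qT) = e^(−0.049·1.5) = 0.9291;  e^(−rT) = e^(−0.054·1.5) = 0.9222
P = 259·0.9222·N(0.21) − 255·0.9291·N(-0.17) = 259·0.9222·0.5832 − 255·0.9291·0.4325 = 139.2972 − 102.4681 = 36.8291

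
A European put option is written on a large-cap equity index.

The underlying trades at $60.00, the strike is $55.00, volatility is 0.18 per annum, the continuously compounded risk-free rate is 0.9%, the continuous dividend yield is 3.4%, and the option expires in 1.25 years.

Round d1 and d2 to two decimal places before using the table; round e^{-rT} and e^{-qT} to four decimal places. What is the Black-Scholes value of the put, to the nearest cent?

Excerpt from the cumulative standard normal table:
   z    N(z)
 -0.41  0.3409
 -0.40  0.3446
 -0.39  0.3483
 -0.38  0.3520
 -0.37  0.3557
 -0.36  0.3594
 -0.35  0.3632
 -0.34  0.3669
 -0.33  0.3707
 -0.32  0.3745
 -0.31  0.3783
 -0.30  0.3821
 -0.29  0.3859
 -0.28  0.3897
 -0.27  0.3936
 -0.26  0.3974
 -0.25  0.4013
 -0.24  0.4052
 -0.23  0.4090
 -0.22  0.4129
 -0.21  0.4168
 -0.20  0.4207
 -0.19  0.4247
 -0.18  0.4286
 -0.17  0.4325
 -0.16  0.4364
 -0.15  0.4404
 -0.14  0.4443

$3.07

T = 1.25;  σ√T = 0.2012
ln(S/K) + (r − q + σ²/2)T = ln(60/55) + (0.009 − 0.034 + 0.18²/2)·1.25 = 0.0870 − 0.0110 = 0.0760
d₁ = 0.0760 / 0.2012 = 0.3777 → 0.38
d₂ = d₁ − σ√T = 0.3777 − 0.2012 = 0.1765 → 0.18
e^(−qT) = e^(−0.034·1.25) = 0.9584;  e^(−rT) = e^(−0.009·1.25) = 0.9888
N(−d₂) = N(-0.18) = 0.4286;  N(−d₁) = N(-0.38) = 0.3520
P = 55·0.9888·0.4286 − 60·0.9584·0.3520 = 23.3090 − 20.2414 = 3.0676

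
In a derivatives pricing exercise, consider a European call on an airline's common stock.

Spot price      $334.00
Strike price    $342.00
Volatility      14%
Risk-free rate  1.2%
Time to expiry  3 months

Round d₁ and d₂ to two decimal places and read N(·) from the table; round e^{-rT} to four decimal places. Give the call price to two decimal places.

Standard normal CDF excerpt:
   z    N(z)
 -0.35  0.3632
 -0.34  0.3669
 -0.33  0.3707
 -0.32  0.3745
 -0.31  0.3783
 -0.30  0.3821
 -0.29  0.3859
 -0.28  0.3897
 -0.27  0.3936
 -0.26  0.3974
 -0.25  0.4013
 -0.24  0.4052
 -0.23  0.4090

$6.33

T = 0.25;  σ√T = 0.0700
d₁ = [ln(334/342) + (0.012 + 0.14²/2)·0.25] / 0.0700 = [-0.0237 + 0.0054] / 0.0700 = -0.2603 which rounds to -0.26
d₂ = d₁ − σ√T = -0.2603 − 0.0700 = -0.3303 which rounds to -0.33
exp(−rT) = exp(−0.012·0.25) = 0.9970
N(d₁) = N(-0.26) = 0.3974;  N(d₂) = N(-0.33) = 0.3707
C = 334·0.3974 − 342·0.9970·0.3707 = 132.7316 − 126.3991 = 6.3325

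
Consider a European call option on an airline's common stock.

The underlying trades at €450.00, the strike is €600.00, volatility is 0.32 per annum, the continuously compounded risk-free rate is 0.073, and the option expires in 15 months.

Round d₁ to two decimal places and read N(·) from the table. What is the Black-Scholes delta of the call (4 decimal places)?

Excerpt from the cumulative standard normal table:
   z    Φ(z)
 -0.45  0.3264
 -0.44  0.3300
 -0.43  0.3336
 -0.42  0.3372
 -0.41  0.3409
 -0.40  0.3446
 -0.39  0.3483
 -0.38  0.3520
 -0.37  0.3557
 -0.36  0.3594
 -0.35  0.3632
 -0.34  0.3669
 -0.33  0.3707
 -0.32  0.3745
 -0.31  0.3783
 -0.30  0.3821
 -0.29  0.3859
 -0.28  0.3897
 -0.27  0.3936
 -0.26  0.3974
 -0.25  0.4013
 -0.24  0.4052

0.3557

T = 1.25;  σ√T = 0.3578
d₁ = [ln(450/600) + (0.073 + ½·0.32²)·1.25] / (σ√T) = (-0.2877 + 0.1552) / 0.3578 = -0.3702 ≈ -0.37
N(d₁) = N(-0.37) = 0.3557
Δ_call = N(d₁) = 0.3557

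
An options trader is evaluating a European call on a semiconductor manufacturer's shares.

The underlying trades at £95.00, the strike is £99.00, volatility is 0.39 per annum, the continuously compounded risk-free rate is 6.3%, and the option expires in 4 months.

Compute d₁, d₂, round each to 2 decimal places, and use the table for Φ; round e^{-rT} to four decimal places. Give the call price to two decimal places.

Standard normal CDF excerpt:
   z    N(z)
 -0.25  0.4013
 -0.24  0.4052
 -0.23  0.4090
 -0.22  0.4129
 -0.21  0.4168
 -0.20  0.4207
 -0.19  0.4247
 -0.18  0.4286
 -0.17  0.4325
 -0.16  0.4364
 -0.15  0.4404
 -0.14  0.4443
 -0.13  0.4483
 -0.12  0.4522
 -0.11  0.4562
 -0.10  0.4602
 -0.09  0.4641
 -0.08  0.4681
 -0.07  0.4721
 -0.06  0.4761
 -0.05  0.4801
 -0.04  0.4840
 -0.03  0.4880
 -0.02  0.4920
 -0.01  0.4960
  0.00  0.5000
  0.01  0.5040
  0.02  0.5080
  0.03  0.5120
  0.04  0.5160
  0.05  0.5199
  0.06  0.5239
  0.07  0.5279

£7.48

σ√T = 0.39 × 0.5774 = 0.2252
d₁ = [ln(95/99) + (0.063 + 0.39²/2)·0.3333] / 0.2252 = [-0.0412 + 0.0464] / 0.2252 = 0.0227 ≈ 0.02
d₂ = d₁ − σ√T = 0.0227 − 0.2252 = -0.2025 ≈ -0.20
e^(−rT) = e^(−0.063·0.3333) = 0.9792
N(d₁) = N(0.02) = 0.5080;  N(d₂) = N(-0.20) = 0.4207
C = 95·0.5080 − 99·0.9792·0.4207 = 48.2600 − 40.7830 = 7.4770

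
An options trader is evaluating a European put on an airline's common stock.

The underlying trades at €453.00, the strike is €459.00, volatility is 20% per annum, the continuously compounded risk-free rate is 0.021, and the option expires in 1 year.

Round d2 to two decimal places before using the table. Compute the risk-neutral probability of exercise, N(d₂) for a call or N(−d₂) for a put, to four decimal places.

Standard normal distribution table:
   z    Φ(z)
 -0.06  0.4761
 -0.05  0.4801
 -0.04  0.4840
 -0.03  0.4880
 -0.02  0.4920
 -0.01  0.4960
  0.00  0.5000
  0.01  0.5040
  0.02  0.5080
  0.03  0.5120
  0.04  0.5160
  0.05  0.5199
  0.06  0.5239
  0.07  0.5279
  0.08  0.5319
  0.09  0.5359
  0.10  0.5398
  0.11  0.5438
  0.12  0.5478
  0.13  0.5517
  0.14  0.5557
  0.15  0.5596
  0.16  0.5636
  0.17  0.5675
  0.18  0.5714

T = 1;  σ√T = 0.2000
ln(S/K) + (r + σ²/2)T = ln(453/459) + (0.021 + 0.2²/2)·1 = -0.0132 + 0.0410 = 0.0278
d₁ = 0.0278 / 0.2000 = 0.1392 which rounds to 0.14
d₂ = d₁ − σ√T = 0.1392 − 0.2000 = -0.0608 which rounds to -0.06
Risk-neutral Pr[S_T < K] = N(−d₂) = N(0.06) = 0.5239

0.5239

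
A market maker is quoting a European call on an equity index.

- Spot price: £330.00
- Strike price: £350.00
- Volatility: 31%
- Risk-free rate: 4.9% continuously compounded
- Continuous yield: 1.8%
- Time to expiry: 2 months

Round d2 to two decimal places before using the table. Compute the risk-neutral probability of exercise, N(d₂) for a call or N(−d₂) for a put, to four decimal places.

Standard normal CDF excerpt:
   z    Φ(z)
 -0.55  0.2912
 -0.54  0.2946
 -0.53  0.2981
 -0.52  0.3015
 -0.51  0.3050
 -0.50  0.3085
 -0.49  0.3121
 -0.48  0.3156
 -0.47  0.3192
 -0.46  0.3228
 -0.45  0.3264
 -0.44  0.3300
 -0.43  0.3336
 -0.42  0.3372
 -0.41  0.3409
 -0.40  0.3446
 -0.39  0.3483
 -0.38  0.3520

σ√T = 0.31 × 0.4082 = 0.1266
d₁ = [ln(330/350) + (0.049 − 0.018 + 0.31²/2)·0.1667] / 0.1266 = [-0.0588 + 0.0132] / 0.1266 = -0.3608 → -0.36
d₂ = d₁ − σ√T = -0.3608 − 0.1266 = -0.4874 → -0.49
Risk-neutral Pr[S_T > K] = N(d₂) = N(-0.49) = 0.3121

0.3121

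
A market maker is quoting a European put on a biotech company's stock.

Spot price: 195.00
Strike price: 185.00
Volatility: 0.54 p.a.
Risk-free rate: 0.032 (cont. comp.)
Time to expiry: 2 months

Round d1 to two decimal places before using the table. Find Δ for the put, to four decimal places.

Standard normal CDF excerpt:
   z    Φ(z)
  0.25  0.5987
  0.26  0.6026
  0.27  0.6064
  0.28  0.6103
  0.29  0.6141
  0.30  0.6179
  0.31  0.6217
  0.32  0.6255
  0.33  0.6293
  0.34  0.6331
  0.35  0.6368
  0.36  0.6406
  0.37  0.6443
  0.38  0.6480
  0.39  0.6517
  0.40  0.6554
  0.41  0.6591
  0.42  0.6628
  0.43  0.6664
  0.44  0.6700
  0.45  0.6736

T = 0.1667;  σ√T = 0.2205
d₁ = [ln(195/185) + (0.032 + ½·0.54²)·0.1667] / (σ√T) = (0.0526 + 0.0296) / 0.2205 = 0.3732 which rounds to 0.37
N(d₁) = N(0.37) = 0.6443
Δ_put = N(d₁) − 1 = 0.6443 − 1 = -0.3557

-0.3557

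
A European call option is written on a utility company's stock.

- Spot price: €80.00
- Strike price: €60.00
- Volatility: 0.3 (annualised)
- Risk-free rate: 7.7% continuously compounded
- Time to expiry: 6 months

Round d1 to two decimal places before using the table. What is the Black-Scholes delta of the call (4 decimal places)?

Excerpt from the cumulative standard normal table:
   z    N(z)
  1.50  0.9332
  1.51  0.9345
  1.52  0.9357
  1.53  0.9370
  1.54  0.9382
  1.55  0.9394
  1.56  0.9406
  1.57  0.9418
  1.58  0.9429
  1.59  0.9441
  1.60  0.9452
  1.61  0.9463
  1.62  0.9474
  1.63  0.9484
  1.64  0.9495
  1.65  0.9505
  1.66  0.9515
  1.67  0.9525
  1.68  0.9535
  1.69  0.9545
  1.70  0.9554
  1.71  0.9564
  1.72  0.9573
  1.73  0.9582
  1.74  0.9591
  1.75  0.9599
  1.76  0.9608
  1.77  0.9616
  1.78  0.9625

σ√T = 0.3 × 0.7071 = 0.2121
d₁ = [ln(80/60) + (0.077 + 0.3²/2)·0.5] / 0.2121 = [0.2877 + 0.0610] / 0.2121 = 1.6437 ≈ 1.64
N(d₁) = N(1.64) = 0.9495
Δ_call = N(d₁) = 0.9495

0.9495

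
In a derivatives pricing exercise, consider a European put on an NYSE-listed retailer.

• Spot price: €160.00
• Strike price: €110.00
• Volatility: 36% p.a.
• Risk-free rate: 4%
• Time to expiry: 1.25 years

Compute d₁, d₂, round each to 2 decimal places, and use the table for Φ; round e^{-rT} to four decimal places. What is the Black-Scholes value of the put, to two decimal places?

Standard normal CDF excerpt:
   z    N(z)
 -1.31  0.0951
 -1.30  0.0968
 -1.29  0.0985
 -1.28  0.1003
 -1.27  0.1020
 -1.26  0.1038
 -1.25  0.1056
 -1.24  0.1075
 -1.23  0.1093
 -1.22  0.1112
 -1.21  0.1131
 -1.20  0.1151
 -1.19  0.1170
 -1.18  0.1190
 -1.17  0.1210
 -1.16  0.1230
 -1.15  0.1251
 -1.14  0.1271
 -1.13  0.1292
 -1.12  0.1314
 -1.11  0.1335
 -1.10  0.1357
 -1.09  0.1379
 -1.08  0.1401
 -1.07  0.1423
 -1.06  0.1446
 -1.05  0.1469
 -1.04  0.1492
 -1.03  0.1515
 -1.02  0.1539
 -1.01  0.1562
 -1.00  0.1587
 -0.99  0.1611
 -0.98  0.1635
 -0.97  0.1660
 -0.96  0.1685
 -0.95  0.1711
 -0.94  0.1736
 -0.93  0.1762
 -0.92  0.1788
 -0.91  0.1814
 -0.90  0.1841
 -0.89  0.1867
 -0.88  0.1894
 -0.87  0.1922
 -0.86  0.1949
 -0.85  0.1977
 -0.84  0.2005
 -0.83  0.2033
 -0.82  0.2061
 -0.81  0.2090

T = 1.25;  σ√T = 0.4025
ln(S/K) + (r + σ²/2)T = ln(160/110) + (0.04 + 0.36²/2)·1.25 = 0.3747 + 0.1310 = 0.5057
d₁ = 0.5057 / 0.4025 = 1.2564 which rounds to 1.26
d₂ = d₁ − σ√T = 1.2564 − 0.4025 = 0.8539 which rounds to 0.85
exp(−rT) = exp(−0.04·1.25) = 0.9512
N(−d₂) = N(-0.85) = 0.1977;  N(−d₁) = N(-1.26) = 0.1038
P = 110·0.9512·0.1977 − 160·0.1038 = 20.6857 − 16.6080 = 4.0777

€4.08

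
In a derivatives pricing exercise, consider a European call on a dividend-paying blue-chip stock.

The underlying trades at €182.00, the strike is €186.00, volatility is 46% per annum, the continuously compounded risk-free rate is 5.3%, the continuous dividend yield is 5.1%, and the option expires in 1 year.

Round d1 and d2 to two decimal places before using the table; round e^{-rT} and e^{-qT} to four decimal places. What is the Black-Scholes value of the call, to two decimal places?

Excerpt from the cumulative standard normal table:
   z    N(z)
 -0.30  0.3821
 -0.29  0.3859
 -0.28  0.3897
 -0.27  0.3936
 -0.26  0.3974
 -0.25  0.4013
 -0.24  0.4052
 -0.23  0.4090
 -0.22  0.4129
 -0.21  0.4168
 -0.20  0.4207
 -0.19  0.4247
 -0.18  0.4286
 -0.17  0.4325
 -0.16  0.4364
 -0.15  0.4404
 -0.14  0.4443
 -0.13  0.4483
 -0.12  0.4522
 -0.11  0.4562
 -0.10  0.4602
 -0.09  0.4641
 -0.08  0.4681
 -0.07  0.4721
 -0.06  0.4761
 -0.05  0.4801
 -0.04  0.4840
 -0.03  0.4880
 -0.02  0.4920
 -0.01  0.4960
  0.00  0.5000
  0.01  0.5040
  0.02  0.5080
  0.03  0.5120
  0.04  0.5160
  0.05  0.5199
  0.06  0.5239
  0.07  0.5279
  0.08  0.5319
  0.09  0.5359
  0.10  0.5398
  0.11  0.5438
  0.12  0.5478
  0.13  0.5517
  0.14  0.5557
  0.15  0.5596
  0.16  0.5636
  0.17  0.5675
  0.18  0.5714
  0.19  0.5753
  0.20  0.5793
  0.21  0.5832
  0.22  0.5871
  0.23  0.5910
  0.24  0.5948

€30.07

σ√T = 0.46·√1 = 0.4600
d₁ = [ln(182/186) + (0.053 − 0.051 + 0.46²/2)·1] / 0.4600 = [-0.0217 + 0.1078] / 0.4600 = 0.1871 which rounds to 0.19
d₂ = d₁ − σ√T = 0.1871 − 0.4600 = -0.2729 which rounds to -0.27
e^(−qT) = e^(−0.051·1) = 0.9503;  e^(−rT) = e^(−0.053·1) = 0.9484
C = 182·0.9503·N(0.19) − 186·0.9484·N(-0.27) = 182·0.9503·0.5753 − 186·0.9484·0.3936 = 99.5008 − 69.4320 = 30.0688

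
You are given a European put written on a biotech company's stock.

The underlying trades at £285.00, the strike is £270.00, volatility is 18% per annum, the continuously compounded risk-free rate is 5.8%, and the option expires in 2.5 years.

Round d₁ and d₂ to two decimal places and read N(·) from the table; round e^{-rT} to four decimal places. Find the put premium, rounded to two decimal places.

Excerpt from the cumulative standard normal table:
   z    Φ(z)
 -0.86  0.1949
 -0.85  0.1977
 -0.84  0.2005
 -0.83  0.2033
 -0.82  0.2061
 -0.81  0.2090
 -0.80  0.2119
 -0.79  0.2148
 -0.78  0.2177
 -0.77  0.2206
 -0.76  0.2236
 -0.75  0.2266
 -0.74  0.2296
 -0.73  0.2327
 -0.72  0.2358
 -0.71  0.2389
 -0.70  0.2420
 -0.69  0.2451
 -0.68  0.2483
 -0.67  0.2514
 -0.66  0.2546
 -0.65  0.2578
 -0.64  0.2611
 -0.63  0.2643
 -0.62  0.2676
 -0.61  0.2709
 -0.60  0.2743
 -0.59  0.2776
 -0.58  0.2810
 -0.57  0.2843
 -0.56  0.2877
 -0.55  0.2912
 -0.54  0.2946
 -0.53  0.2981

T = 2.5;  σ√T = 0.2846
d₁ = [ln(285/270) + (0.058 + ½·0.18²)·2.5] / (σ√T) = (0.0541 + 0.1855) / 0.2846 = 0.8418 ⇒ 0.84
d₂ = 0.8418 − 0.2846 = 0.5571 ⇒ 0.56
e^(−rT) = e^(−0.058·2.5) = 0.8650
N(−d₂) = N(-0.56) = 0.2877;  N(−d₁) = N(-0.84) = 0.2005
P = 270·0.8650·0.2877 − 285·0.2005 = 67.1923 − 57.1425 = 10.0498

£10.05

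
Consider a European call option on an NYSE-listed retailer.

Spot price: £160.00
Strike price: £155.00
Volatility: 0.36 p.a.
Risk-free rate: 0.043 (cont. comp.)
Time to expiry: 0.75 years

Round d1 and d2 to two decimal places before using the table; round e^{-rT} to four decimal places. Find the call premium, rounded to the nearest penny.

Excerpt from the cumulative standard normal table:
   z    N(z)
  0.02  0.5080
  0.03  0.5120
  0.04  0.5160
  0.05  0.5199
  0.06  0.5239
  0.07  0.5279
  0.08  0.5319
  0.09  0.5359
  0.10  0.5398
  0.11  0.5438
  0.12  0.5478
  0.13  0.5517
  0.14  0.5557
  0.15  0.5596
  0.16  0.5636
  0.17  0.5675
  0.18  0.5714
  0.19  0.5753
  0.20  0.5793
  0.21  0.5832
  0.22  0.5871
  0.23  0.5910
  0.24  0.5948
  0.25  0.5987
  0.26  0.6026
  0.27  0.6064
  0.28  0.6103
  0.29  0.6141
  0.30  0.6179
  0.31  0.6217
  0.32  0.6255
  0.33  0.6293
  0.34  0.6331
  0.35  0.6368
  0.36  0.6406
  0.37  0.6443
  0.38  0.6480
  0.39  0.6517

£24.47

σ√T = 0.36·√0.75 = 0.3118
d₁ = [ln(160/155) + (0.043 + 0.36²/2)·0.75] / 0.3118 = [0.0317 + 0.0808] / 0.3118 = 0.3612 which rounds to 0.36
d₂ = d₁ − σ√T = 0.3612 − 0.3118 = 0.0494 which rounds to 0.05
exp(−rT) = exp(−0.043·0.75) = 0.9683
C = 160·N(0.36) − 155·0.9683·N(0.05) = 160·0.6406 − 155·0.9683·0.5199 = 102.4960 − 78.0300 = 24.4660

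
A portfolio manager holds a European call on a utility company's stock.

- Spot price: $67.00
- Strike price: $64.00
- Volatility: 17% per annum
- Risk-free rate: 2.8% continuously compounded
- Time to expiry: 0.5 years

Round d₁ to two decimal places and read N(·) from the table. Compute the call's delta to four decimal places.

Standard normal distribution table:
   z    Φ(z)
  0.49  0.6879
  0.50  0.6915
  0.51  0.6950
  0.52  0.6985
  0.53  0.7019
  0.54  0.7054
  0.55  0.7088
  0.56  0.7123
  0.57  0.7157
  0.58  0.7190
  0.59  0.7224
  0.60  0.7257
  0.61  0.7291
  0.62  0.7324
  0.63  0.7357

0.7123

T = 0.5;  σ√T = 0.1202
d₁ = [ln(67/64) + (0.028 + 0.17²/2)·0.5] / 0.1202 = [0.0458 + 0.0212] / 0.1202 = 0.5577 ≈ 0.56
N(d₁) = N(0.56) = 0.7123
Δ_call = N(d₁) = 0.7123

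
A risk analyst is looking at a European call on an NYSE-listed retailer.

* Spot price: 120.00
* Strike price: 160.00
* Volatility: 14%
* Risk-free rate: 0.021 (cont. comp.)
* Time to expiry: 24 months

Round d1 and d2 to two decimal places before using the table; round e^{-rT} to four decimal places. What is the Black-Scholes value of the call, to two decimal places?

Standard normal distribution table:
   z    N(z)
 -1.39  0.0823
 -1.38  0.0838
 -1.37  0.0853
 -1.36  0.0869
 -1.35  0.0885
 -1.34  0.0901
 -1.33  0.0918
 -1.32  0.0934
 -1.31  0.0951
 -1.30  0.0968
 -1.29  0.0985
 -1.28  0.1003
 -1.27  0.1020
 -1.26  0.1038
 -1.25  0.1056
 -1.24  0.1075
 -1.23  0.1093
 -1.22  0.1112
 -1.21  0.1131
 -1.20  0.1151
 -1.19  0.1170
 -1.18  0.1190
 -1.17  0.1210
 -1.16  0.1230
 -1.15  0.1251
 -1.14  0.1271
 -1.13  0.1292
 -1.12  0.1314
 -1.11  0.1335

1.43

T = 2;  σ√T = 0.1980
d₁ = [ln(120/160) + (0.021 + ½·0.14²)·2] / (σ√T) = (-0.2877 + 0.0616) / 0.1980 = -1.1419 → -1.14
d₂ = -1.1419 − 0.1980 = -1.3399 → -1.34
exp(−rT) = exp(−0.021·2) = 0.9589
C = 120·N(-1.14) − 160·0.9589·N(-1.34) = 120·0.1271 − 160·0.9589·0.0901 = 15.2520 − 13.8235 = 1.4285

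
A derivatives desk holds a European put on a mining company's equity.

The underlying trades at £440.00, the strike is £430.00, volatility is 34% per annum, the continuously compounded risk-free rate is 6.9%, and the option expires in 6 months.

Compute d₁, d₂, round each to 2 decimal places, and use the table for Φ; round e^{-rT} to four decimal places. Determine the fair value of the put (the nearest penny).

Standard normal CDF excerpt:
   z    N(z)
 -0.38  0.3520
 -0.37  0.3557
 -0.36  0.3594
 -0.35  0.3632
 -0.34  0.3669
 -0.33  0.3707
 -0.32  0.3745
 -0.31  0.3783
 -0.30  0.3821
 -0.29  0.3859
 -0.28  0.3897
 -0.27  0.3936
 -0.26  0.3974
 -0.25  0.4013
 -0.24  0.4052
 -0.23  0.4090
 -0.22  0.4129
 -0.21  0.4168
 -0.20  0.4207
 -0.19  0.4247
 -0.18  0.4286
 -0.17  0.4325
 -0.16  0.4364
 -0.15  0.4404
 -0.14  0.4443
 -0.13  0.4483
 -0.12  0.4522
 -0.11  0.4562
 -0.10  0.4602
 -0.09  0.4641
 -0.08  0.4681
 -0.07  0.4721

T = 0.5;  σ√T = 0.2404
d₁ = [ln(440/430) + (0.069 + 0.34²/2)·0.5] / 0.2404 = [0.0230 + 0.0634] / 0.2404 = 0.3593 ⇒ 0.36
d₂ = d₁ − σ√T = 0.3593 − 0.2404 = 0.1189 ⇒ 0.12
exp(−rT) = exp(−0.069·0.5) = 0.9661
N(−d₂) = N(-0.12) = 0.4522;  N(−d₁) = N(-0.36) = 0.3594
P = 430·0.9661·0.4522 − 440·0.3594 = 187.8543 − 158.1360 = 29.7183

£29.72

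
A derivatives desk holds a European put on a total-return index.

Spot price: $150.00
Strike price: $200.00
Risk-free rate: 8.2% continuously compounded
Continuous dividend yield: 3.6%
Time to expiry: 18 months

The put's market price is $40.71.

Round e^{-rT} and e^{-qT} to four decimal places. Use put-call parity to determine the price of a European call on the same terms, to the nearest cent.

$5.96

exp(−qT) = exp(−0.036·1.5) = 0.9474;  exp(−rT) = exp(−0.082·1.5) = 0.8843
Put-call parity: C − P = S·e^(−qT) − K·e^(−rT) = 150·0.9474 − 200·0.8843 = 142.1100 − 176.8600 = -34.7500
C = P + (C − P) = 40.71 + (-34.7500) = 5.9600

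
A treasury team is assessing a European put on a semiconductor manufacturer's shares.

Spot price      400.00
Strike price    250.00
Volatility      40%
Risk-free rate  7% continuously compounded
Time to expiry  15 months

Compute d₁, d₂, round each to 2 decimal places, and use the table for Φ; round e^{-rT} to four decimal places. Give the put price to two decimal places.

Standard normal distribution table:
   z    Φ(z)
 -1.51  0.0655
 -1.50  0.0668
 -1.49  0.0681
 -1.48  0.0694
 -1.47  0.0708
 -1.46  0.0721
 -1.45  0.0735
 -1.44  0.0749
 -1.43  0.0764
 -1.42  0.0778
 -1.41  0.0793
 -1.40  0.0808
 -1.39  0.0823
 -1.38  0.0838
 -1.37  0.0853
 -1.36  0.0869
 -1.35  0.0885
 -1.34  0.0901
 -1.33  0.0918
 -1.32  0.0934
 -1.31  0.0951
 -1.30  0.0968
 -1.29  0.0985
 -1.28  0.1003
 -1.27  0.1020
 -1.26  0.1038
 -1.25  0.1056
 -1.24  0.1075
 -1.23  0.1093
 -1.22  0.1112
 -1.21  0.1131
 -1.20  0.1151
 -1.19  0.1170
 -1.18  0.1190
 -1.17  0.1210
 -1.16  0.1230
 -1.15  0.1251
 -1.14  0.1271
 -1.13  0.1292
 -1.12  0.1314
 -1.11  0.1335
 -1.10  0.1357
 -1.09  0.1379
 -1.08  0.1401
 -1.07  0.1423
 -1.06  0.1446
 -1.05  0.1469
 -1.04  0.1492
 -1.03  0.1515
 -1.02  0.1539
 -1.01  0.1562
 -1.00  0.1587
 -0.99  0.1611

σ√T = 0.4·√1.25 = 0.4472
ln(S/K) + (r + σ²/2)T = ln(400/250) + (0.07 + 0.4²/2)·1.25 = 0.4700 + 0.1875 = 0.6575
d₁ = 0.6575 / 0.4472 = 1.4702 ⇒ 1.47
d₂ = d₁ − σ√T = 1.4702 − 0.4472 = 1.0230 ⇒ 1.02
exp(−rT) = exp(−0.07·1.25) = 0.9162
N(−d₂) = N(-1.02) = 0.1539;  N(−d₁) = N(-1.47) = 0.0708
P = 250·0.9162·0.1539 − 400·0.0708 = 35.2508 − 28.3200 = 6.9308

6.93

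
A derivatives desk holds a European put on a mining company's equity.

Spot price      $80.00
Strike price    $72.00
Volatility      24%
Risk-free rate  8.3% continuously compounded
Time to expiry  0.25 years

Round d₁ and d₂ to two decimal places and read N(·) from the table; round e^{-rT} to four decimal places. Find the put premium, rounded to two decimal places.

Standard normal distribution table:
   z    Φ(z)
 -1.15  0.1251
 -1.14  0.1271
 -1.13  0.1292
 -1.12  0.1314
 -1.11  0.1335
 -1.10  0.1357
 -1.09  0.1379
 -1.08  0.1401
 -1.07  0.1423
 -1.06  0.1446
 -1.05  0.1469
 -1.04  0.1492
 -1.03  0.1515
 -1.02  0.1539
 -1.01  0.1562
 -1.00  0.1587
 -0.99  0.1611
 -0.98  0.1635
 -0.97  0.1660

$0.68

σ√T = 0.24 × 0.5000 = 0.1200
ln(S/K) + (r + σ²/2)T = ln(80/72) + (0.083 + 0.24²/2)·0.25 = 0.1054 + 0.0280 = 0.1333
d₁ = 0.1333 / 0.1200 = 1.1109 which rounds to 1.11
d₂ = d₁ − σ√T = 1.1109 − 0.1200 = 0.9909 which rounds to 0.99
exp(−rT) = exp(−0.083·0.25) = 0.9795
N(−d₂) = N(-0.99) = 0.1611;  N(−d₁) = N(-1.11) = 0.1335
P = 72·0.9795·0.1611 − 80·0.1335 = 11.3614 − 10.6800 = 0.6814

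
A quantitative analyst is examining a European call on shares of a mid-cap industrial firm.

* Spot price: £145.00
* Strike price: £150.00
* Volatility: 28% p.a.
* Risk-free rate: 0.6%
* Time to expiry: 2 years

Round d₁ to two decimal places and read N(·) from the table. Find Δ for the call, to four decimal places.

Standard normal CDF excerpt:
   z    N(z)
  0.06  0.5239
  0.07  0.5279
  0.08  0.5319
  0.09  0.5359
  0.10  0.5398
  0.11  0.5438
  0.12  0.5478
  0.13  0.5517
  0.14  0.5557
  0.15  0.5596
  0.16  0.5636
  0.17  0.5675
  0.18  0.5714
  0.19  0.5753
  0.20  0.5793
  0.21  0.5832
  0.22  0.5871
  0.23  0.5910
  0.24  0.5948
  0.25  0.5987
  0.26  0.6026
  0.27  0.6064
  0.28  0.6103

0.5557

σ√T = 0.28·√2 = 0.3960
d₁ = [ln(145/150) + (0.006 + ½·0.28²)·2] / (σ√T) = (-0.0339 + 0.0904) / 0.3960 = 0.1427 ≈ 0.14
N(d₁) = N(0.14) = 0.5557
Δ_call = N(d₁) = 0.5557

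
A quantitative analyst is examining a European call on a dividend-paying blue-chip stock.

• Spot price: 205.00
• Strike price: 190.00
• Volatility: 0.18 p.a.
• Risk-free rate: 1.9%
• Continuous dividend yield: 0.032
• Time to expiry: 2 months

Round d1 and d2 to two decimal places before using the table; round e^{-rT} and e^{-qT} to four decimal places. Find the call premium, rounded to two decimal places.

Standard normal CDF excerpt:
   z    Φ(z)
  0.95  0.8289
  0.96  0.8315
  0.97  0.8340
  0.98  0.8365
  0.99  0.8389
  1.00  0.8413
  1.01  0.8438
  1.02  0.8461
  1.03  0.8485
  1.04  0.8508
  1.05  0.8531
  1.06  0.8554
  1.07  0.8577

T = 0.1667;  σ√T = 0.0735
d₁ = [ln(205/190) + (0.019 − 0.032 + ½·0.18²)·0.1667] / (σ√T) = (0.0760 + 0.0005) / 0.0735 = 1.0413 ≈ 1.04
d₂ = 1.0413 − 0.0735 = 0.9678 ≈ 0.97
e^(−qT) = e^(−0.032·0.1667) = 0.9947;  e^(−rT) = e^(−0.019·0.1667) = 0.9968
C = 205·0.9947·N(1.04) − 190·0.9968·N(0.97) = 205·0.9947·0.8508 − 190·0.9968·0.8340 = 173.4896 − 157.9529 = 15.5367

15.54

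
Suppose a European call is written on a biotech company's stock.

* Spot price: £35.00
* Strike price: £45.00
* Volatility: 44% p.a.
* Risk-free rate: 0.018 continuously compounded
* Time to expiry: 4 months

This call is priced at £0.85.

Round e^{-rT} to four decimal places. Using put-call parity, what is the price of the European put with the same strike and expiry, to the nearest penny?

£10.58

exp(−rT) = exp(−0.018·0.3333) = 0.9940
Put-call parity: C − P = S − K·e^(−rT) = 35 − 45·0.9940 = 35 − 44.7300 = -9.7300
P = C − (C − P) = 0.85 − (-9.7300) = 10.5800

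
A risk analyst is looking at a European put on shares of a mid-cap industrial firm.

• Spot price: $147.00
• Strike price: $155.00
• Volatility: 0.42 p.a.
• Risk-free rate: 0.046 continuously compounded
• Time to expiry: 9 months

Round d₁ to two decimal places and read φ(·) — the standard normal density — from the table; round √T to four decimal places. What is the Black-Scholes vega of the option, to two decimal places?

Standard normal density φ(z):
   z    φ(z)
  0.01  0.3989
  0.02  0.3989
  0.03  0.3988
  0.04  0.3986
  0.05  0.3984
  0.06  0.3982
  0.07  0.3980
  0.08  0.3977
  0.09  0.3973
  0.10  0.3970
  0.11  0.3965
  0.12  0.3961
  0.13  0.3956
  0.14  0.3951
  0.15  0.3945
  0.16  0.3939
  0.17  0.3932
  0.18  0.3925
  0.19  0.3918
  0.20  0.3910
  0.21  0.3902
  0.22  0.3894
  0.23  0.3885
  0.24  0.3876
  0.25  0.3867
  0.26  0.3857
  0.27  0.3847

50.36

σ√T = 0.42 × 0.8660 = 0.3637
d₁ = [ln(147/155) + (0.046 + 0.42²/2)·0.75] / 0.3637 = [-0.0530 + 0.1006] / 0.3637 = 0.1310 → 0.13
√T = √0.75 = 0.8660
φ(d₁) = φ(0.13) = 0.3956
vega = S·φ(d₁)·√T = 147·0.3956·0.8660 = 50.3607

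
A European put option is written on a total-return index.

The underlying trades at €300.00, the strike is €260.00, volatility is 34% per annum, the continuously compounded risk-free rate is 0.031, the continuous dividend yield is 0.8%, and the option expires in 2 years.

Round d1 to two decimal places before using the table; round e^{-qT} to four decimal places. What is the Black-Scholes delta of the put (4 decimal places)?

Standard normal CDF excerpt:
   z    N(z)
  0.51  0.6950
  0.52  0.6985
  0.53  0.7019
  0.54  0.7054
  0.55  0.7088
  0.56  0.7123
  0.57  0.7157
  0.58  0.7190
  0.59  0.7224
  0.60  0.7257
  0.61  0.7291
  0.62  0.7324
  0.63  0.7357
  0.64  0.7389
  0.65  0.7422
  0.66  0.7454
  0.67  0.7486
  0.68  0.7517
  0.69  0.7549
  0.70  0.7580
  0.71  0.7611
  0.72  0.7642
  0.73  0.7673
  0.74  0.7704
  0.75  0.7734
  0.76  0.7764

σ√T = 0.34·√2 = 0.4808
d₁ = [ln(300/260) + (0.031 − 0.008 + 0.34²/2)·2] / 0.4808 = [0.1431 + 0.1616] / 0.4808 = 0.6337 ≈ 0.63
N(d₁) = N(0.63) = 0.7357
Δ_put = e^(−qT)·(N(d₁) − 1) = 0.9841·(0.7357 − 1) = -0.2601

-0.2601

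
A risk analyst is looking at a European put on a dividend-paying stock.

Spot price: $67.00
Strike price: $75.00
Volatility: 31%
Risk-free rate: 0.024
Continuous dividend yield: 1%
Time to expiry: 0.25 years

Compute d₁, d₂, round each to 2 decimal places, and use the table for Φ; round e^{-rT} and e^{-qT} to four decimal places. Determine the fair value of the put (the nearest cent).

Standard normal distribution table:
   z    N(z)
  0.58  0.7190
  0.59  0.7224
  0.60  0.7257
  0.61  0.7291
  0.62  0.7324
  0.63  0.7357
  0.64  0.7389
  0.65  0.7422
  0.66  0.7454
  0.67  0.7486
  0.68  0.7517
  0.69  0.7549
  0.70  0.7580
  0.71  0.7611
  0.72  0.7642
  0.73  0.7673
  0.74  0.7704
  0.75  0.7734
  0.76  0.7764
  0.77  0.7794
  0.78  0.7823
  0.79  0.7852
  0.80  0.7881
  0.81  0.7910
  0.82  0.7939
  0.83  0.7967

T = 0.25;  σ√T = 0.1550
d₁ = [ln(67/75) + (0.024 − 0.01 + ½·0.31²)·0.25] / (σ√T) = (-0.1128 + 0.0155) / 0.1550 = -0.6276 ≈ -0.63
d₂ = -0.6276 − 0.1550 = -0.7826 ≈ -0.78
e^(−qT) = e^(−0.01·0.25) = 0.9975;  e^(−rT) = e^(−0.024·0.25) = 0.9940
P = 75·0.9940·N(0.78) − 67·0.9975·N(0.63) = 75·0.9940·0.7823 − 67·0.9975·0.7357 = 58.3205 − 49.1687 = 9.1518

$9.15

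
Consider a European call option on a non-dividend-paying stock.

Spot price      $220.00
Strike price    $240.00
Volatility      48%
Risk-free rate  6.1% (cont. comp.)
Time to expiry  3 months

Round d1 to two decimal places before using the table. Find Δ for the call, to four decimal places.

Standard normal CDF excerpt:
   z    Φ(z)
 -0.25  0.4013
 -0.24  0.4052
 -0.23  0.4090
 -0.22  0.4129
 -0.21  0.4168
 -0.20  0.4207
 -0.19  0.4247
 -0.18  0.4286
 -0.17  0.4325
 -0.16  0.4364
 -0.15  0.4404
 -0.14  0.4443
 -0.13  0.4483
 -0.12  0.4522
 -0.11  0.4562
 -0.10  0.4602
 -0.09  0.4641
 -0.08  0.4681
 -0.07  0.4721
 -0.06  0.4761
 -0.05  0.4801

0.4286

σ√T = 0.48·√0.25 = 0.2400
d₁ = [ln(220/240) + (0.061 + 0.48²/2)·0.25] / 0.2400 = [-0.0870 + 0.0440] / 0.2400 = -0.1790 ≈ -0.18
N(d₁) = N(-0.18) = 0.4286
Δ_call = N(d₁) = 0.4286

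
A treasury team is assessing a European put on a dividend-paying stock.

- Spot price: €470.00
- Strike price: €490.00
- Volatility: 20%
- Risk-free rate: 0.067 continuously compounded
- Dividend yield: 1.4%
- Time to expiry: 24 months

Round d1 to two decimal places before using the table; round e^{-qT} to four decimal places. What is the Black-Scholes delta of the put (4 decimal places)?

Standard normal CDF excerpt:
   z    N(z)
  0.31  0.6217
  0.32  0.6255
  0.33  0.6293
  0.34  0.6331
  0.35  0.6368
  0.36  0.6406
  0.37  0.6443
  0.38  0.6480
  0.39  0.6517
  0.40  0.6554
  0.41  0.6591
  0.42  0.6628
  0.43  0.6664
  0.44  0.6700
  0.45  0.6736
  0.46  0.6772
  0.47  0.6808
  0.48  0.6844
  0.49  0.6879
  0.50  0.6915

-0.3459

σ√T = 0.2 × 1.4142 = 0.2828
ln(S/K) + (r − q + σ²/2)T = ln(470/490) + (0.067 − 0.014 + 0.2²/2)·2 = -0.0417 + 0.1460 = 0.1043
d₁ = 0.1043 / 0.2828 = 0.3689 ⇒ 0.37
N(d₁) = N(0.37) = 0.6443
Δ_put = exp(−qT)·(N(d₁) − 1) = 0.9724·(0.6443 − 1) = -0.3459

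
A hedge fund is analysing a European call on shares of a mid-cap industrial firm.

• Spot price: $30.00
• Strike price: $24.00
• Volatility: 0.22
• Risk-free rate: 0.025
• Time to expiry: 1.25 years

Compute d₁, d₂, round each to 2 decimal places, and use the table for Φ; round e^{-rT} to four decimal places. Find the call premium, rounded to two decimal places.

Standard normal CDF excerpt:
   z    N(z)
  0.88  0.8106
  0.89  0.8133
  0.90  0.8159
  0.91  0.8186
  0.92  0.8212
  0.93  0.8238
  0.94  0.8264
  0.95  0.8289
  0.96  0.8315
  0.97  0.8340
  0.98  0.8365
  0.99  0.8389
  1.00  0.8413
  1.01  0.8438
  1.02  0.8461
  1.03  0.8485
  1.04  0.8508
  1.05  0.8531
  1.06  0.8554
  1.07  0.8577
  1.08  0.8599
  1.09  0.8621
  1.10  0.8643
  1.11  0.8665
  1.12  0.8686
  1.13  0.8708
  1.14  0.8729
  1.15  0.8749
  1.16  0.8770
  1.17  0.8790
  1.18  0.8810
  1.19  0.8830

T = 1.25;  σ√T = 0.2460
d₁ = [ln(30/24) + (0.025 + 0.22²/2)·1.25] / 0.2460 = [0.2231 + 0.0615] / 0.2460 = 1.1572 ≈ 1.16
d₂ = d₁ − σ√T = 1.1572 − 0.2460 = 0.9113 ≈ 0.91
exp(−rT) = exp(−0.025·1.25) = 0.9692
N(d₁) = N(1.16) = 0.8770;  N(d₂) = N(0.91) = 0.8186
C = 30·0.8770 − 24·0.9692·0.8186 = 26.3100 − 19.0413 = 7.2687

$7.27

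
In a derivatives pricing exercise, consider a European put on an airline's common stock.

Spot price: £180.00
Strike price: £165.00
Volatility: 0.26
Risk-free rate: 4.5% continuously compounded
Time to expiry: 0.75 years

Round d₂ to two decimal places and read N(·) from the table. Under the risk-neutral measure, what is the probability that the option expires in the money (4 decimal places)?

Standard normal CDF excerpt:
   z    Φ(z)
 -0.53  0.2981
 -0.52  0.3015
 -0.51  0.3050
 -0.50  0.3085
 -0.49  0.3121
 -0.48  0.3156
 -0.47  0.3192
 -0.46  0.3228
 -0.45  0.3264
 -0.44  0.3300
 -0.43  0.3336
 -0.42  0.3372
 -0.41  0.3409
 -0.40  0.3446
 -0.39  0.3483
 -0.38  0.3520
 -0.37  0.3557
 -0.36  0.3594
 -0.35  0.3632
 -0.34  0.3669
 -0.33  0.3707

0.3372

σ√T = 0.26 × 0.8660 = 0.2252
ln(S/K) + (r + σ²/2)T = ln(180/165) + (0.045 + 0.26²/2)·0.75 = 0.0870 + 0.0591 = 0.1461
d₁ = 0.1461 / 0.2252 = 0.6489 → 0.65
d₂ = d₁ − σ√T = 0.6489 − 0.2252 = 0.4237 → 0.42
Risk-neutral Pr[S_T < K] = N(−d₂) = N(-0.42) = 0.3372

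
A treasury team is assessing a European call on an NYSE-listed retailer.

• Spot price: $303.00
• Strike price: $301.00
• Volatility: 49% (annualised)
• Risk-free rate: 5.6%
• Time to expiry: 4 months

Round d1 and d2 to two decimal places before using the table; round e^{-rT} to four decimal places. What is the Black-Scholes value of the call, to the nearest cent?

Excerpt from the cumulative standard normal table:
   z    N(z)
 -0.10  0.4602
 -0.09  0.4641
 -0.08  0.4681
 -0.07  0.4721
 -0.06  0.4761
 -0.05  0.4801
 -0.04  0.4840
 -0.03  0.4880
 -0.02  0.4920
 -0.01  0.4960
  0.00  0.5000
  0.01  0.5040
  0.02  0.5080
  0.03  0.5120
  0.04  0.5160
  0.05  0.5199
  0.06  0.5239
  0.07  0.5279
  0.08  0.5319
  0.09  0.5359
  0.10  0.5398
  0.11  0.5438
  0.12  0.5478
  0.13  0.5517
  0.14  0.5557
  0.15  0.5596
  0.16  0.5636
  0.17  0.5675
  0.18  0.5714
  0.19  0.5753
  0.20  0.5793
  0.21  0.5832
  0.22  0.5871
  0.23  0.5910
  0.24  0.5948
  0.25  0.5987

$37.24

σ√T = 0.49 × 0.5774 = 0.2829
d₁ = [ln(303/301) + (0.056 + 0.49²/2)·0.3333] / 0.2829 = [0.0066 + 0.0587] / 0.2829 = 0.2308 ⇒ 0.23
d₂ = d₁ − σ√T = 0.2308 − 0.2829 = -0.0521 ⇒ -0.05
e^(−rT) = e^(−0.056·0.3333) = 0.9815
N(d₁) = N(0.23) = 0.5910;  N(d₂) = N(-0.05) = 0.4801
C = 303·0.5910 − 301·0.9815·0.4801 = 179.0730 − 141.8367 = 37.2363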